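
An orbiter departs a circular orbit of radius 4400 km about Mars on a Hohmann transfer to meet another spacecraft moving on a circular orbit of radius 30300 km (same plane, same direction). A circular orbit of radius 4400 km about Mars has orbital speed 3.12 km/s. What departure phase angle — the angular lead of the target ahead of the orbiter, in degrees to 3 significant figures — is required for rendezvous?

From the circular-orbit relation v² = μ/r at r = 4400 km: μ = v²r = (3.12)² × 4400 = 42831.4 km³/s².
The Hohmann ellipse has a_t = (r₁ + r₂)/2 = 17350 km.
Transfer time t = π√(a_t³/μ) = 34690 s.
The target's mean motion on its circular orbit is ω₂ = √(μ/r₂³) = 3.924×10^-5 rad/s.
Angle swept by the target during transfer: ω₂·t = 1.3612 rad = 77.99°.
Arrival is 180° from departure on the ellipse, so φ = 180° − 77.99° = 102°.

φ = 102°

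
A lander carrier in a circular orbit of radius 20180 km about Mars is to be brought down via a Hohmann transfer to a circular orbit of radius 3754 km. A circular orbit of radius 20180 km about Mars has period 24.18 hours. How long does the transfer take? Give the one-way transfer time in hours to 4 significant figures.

From Kepler's third law T² = 4π²r³/μ at r = 20180 km, T = 24.18 hours = 24.18 × 3600 s = 87048 s: μ = 4π²r³/T² = 42816.0 km³/s².
The Hohmann ellipse has a_t = (r₁ + r₂)/2 = 11967 km.
Transfer time t = π√(a_t³/μ) = π√((11967)³ / 42816.0) = 19876 s.
Converting: 19876 s ÷ 3600 s/hour = 5.521 hours.

t = 5.521 hours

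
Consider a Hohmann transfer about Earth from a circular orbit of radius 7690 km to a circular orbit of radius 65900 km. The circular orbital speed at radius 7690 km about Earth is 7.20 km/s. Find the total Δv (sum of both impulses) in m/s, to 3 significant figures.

From the circular-orbit relation v² = μ/r at r = 7690 km: μ = v²r = (7.20)² × 7690 = 3.98650×10^5 km³/s².
Transfer-ellipse semi-major axis a_t = (r₁ + r₂)/2 = (7690 + 65900)/2 = 36795 km.
Circular speed at r₁: v₁ = √(μ/r₁) = √(3.98650×10^5/7690) = 7.200 km/s.
On the transfer ellipse at r₁, vis-viva gives v_p = √[μ(2/r₁ − 1/a_t)] = 9.636 km/s.
First burn Δv₁ = |v_p − v₁| = 2.436 km/s.
Circular speed at r₂: v₂ = √(μ/r₂) = 2.4595 km/s.
Transfer-orbit speed at r₂: v_a = √[μ(2/r₂ − 1/a_t)] = 1.1244 km/s.
Second burn Δv₂ = |v₂ − v_a| = 1.335 km/s.
Δv = Δv₁ + Δv₂ = 2.436 + 1.335 = 3.771 km/s.

Δv = 3770 m/s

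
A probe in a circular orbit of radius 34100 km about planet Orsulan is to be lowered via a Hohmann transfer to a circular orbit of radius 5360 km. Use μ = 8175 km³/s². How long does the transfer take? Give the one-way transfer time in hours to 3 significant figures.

Transfer-ellipse semi-major axis a_t = (r₁ + r₂)/2 = (34100 + 5360)/2 = 19730 km.
Half the transfer-orbit period gives t = π√(a_t³/μ) = 96290 s.
Converting: 96290 s ÷ 3600 s/hour = 26.7 hours.

t = 26.7 hours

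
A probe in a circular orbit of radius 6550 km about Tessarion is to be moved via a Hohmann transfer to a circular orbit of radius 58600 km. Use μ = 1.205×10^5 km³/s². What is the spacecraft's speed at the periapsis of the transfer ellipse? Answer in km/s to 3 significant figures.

The Hohmann ellipse has a_t = (r₁ + r₂)/2 = 32575 km.
The periapsis of the transfer ellipse is at r = 6550 km.
Applying v² = μ(2/r − 1/a_t): v = 5.753 km/s.

v = 5.75 km/s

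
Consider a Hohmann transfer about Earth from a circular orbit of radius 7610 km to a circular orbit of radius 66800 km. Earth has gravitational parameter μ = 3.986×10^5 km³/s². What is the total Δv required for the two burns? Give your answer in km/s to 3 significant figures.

Δv = 3.80 km/s

Transfer-ellipse semi-major axis a_t = (r₁ + r₂)/2 = (7610 + 66800)/2 = 37205 km.
Circular speed at r₁: v₁ = √(μ/r₁) = √(3.986×10^5/7610) = 7.2373 km/s.
On the transfer ellipse at r₁, v² = μ(2/r − 1/a) gives v_p = √[μ(2/r₁ − 1/a_t)] = 9.6976 km/s.
First burn Δv₁ = |v_p − v₁| = 2.460 km/s.
At r₂, v₂ = √(μ/r₂) = 2.443 km/s.
Transfer-orbit speed at r₂: v_a = √[μ(2/r₂ − 1/a_t)] = 1.105 km/s.
Second burn Δv₂ = |v₂ − v_a| = 1.338 km/s.
Total Δv = Δv₁ + Δv₂ = 3.798 km/s.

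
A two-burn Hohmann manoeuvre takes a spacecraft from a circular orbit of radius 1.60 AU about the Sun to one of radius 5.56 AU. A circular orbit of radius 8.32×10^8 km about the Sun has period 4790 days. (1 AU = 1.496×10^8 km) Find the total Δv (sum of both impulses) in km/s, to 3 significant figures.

Δv = 9.99 km/s

From Kepler's third law T² = 4π²r³/μ at r = 8.32×10^8 km, T = 4790 days = 4790 × 86400 s = 4.13856×10^8 s: μ = 4π²r³/T² = 1.32749×10^11 km³/s².
In km: r₁ = 1.60 × 1.496×10^8 = 2.3936×10^8 km; r₂ = 5.56 × 1.496×10^8 = 8.31776×10^8 km.
Semi-major axis of the transfer orbit: a_t = (2.3936×10^8 + 8.31776×10^8)/2 = 5.35568×10^8 km.
Circular speed at r₁: v₁ = √(μ/r₁) = √(1.32749×10^11/2.3936×10^8) = 23.549940 km/s.
Transfer-orbit speed at r₁ (vis-viva equation): v_p = √[μ(2/r₁ − 1/a_t)] = 29.348486 km/s.
First burn Δv₁ = |v_p − v₁| = 5.7985 km/s.
Circular speed at r₂: v₂ = √(μ/r₂) = 12.6332 km/s.
Transfer-orbit speed at r₂: v_a = √[μ(2/r₂ − 1/a_t)] = 8.44561 km/s.
Second burn Δv₂ = |v₂ − v_a| = 4.1876 km/s.
Total Δv = Δv₁ + Δv₂ = 9.986 km/s.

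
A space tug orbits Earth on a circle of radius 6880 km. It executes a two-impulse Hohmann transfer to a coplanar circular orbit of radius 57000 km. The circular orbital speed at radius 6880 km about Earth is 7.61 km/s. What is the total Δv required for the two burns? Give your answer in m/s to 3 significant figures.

Δv = 3970 m/s

From the circular-orbit relation v² = μ/r at r = 6880 km: μ = v²r = (7.61)² × 6880 = 3.98435×10^5 km³/s².
Semi-major axis of the transfer orbit: a_t = (6880 + 57000)/2 = 31940 km.
At r₁ the circular-orbit speed is v₁ = √(μ/r₁) = 7.6100 km/s.
On the transfer ellipse at r₁, vis-viva equation gives v_p = √[μ(2/r₁ − 1/a_t)] = 10.166 km/s.
First burn Δv₁ = |v_p − v₁| = 2.556 km/s.
At r₂, v₂ = √(μ/r₂) = 2.644 km/s.
Transfer-orbit speed at r₂: v_a = √[μ(2/r₂ − 1/a_t)] = 1.227 km/s.
Second burn Δv₂ = |v₂ − v_a| = 1.417 km/s.
Total Δv = Δv₁ + Δv₂ = 3.973 km/s.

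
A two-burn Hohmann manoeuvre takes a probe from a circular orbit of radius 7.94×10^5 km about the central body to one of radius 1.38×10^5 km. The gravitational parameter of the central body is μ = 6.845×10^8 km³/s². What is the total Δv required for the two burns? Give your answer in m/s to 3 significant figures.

Transfer-ellipse semi-major axis a_t = (r₁ + r₂)/2 = (7.940×10^5 + 1.380×10^5)/2 = 4.660×10^5 km.
At r₁ the circular-orbit speed is v₁ = √(μ/r₁) = 29.361 km/s.
On the transfer ellipse at r₁, vis-viva gives v_a = √[μ(2/r₁ − 1/a_t)] = 15.978 km/s.
First burn Δv₁ = |v_a − v₁| = 13.383 km/s.
At r₂, v₂ = √(μ/r₂) = 70.4283 km/s.
Transfer-orbit speed at r₂: v_p = √[μ(2/r₂ − 1/a_t)] = 91.9315 km/s.
Second burn Δv₂ = |v₂ − v_p| = 21.503 km/s.
Total Δv = Δv₁ + Δv₂ = 34.89 km/s.

Δv = 34900 m/s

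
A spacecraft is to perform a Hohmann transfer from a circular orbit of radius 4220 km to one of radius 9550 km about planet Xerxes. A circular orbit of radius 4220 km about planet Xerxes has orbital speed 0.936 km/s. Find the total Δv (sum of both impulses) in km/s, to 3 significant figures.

From the circular-orbit relation v² = μ/r at r = 4220 km: μ = v²r = (0.936)² × 4220 = 3697.13 km³/s².
Semi-major axis of the transfer orbit: a_t = (4220 + 9550)/2 = 6885 km.
At r₁ the circular-orbit speed is v₁ = √(μ/r₁) = 0.9360000 km/s.
On the transfer ellipse at r₁, vis-viva equation gives v_p = √[μ(2/r₁ − 1/a_t)] = 1.102365 km/s.
First burn Δv₁ = |v_p − v₁| = 0.166365 km/s.
Circular speed at r₂: v₂ = √(μ/r₂) = 0.622201 km/s.
Transfer-orbit speed at r₂: v_a = √[μ(2/r₂ − 1/a_t)] = 0.487119 km/s.
Second burn Δv₂ = |v₂ − v_a| = 0.135082 km/s.
Δv = Δv₁ + Δv₂ = 0.166365 + 0.135082 = 0.3014 km/s.

Δv = 0.301 km/s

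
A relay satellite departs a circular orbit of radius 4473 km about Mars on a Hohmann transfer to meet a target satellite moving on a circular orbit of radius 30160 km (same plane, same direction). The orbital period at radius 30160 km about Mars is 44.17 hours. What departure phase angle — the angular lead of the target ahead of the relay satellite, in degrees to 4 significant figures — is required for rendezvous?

φ = 101.7°

From Kepler's third law T² = 4π²r³/μ at r = 30160 km, T = 44.17 hours = 44.17 × 3600 s = 1.59012×10^5 s: μ = 4π²r³/T² = 42834.5 km³/s².
Semi-major axis of the transfer orbit: a_t = (4473 + 30160)/2 = 17316.5 km.
The half-period of the transfer ellipse is t = π√(a_t³/μ) = 34589.4 s.
The target's mean motion on its circular orbit is ω₂ = √(μ/r₂³) = 3.95139×10^-5 rad/s.
Angle swept by the target during transfer: ω₂·t = 1.3668 rad = 78.31°.
The relay satellite traverses 180° on the transfer ellipse, so the target must lead by 180° − 78.31° = 101.7°.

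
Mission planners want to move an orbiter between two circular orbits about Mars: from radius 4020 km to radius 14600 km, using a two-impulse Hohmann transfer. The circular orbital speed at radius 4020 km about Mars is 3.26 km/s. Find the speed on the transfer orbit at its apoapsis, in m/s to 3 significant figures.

From the circular-orbit relation v² = μ/r at r = 4020 km: μ = v²r = (3.26)² × 4020 = 42723.0 km³/s².
Semi-major axis of the transfer orbit: a_t = (4020 + 14600)/2 = 9310 km.
At apoapsis, r = 14600 km.
Applying v² = μ(2/r − 1/a_t): v = 1.124 km/s.

v = 1120 m/s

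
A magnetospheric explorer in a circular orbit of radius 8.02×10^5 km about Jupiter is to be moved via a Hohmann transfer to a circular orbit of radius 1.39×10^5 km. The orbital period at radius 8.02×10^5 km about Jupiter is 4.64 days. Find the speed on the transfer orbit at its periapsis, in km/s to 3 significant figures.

v = 39.4 km/s

From Kepler's third law T² = 4π²r³/μ at r = 8.02×10^5 km, T = 4.64 days = 4.64 × 86400 s = 4.00896×10^5 s: μ = 4π²r³/T² = 1.26712×10^8 km³/s².
Semi-major axis of the transfer orbit: a_t = (8.020×10^5 + 1.390×10^5)/2 = 4.705×10^5 km.
At periapsis, r = 1.390×10^5 km.
Applying v² = μ(2/r − 1/a_t): v = 39.42 km/s.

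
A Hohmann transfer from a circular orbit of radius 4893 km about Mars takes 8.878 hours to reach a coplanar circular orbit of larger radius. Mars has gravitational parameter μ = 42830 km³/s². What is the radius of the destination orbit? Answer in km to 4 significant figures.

Transfer time t = 8.878 hours = 31960.8 s, and t = π√(a_t³/μ).
So a_t = (μ t²/π²)^(1/3) = (42830 × (31960.8)² / π²)^(1/3) = 16427 km.
Since a_t = (r₁ + r₂)/2, r₂ = 2a_t − r₁ = 2×16427 − 4893 = 27961 km.

r₂ = 27960 km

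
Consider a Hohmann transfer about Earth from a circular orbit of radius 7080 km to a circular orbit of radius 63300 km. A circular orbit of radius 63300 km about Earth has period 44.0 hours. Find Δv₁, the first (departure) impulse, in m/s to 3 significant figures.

From Kepler's third law T² = 4π²r³/μ at r = 63300 km, T = 44.0 hours = 44.0 × 3600 s = 1.584×10^5 s: μ = 4π²r³/T² = 3.99081×10^5 km³/s².
Semi-major axis of the transfer orbit: a_t = (7080 + 63300)/2 = 35190 km.
On the circular orbit at r = 7080 km, v_c = √(μ/r) = 7.508 km/s.
Transfer-orbit speed at the same r (vis-viva, a = a_t): v_t = √[μ(2/r − 1/a_t)] = 10.07 km/s.
Δv₁ = |v_t − v_c| = |10.07 − 7.508| = 2.562 km/s.

Δv₁ = 2560 m/s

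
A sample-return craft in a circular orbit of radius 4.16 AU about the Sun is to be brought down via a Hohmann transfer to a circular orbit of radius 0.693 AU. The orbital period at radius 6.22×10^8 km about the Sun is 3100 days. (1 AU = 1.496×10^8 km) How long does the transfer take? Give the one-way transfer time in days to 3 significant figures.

From Kepler's third law T² = 4π²r³/μ at r = 6.22×10^8 km, T = 3100 days = 3100 × 86400 s = 2.6784×10^8 s: μ = 4π²r³/T² = 1.32428×10^11 km³/s².
In km: r₁ = 4.16 × 1.496×10^8 = 6.22336×10^8 km; r₂ = 0.693 × 1.496×10^8 = 1.036728×10^8 km.
Transfer-ellipse semi-major axis a_t = (r₁ + r₂)/2 = (6.22336×10^8 + 1.036728×10^8)/2 = 3.630044×10^8 km.
Half the transfer-orbit period gives t = π√(a_t³/μ) = 5.971×10^7 s.
Converting: 5.971×10^7 s ÷ 86400 s/day = 691 days.

t = 691 days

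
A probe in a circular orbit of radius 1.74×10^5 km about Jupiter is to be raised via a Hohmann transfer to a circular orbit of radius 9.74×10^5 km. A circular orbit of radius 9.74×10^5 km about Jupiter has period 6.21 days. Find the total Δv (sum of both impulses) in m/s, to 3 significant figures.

From Kepler's third law T² = 4π²r³/μ at r = 9.74×10^5 km, T = 6.21 days = 6.21 × 86400 s = 5.36544×10^5 s: μ = 4π²r³/T² = 1.26714×10^8 km³/s².
Transfer-ellipse semi-major axis a_t = (r₁ + r₂)/2 = (1.740×10^5 + 9.740×10^5)/2 = 5.740×10^5 km.
Circular speed at r₁: v₁ = √(μ/r₁) = √(1.26714×10^8/1.740×10^5) = 26.986 km/s.
On the transfer ellipse at r₁, vis-viva equation gives v_p = √[μ(2/r₁ − 1/a_t)] = 35.153 km/s.
First burn Δv₁ = |v_p − v₁| = 8.167 km/s.
At r₂, v₂ = √(μ/r₂) = 11.406 km/s.
Transfer-orbit speed at r₂: v_a = √[μ(2/r₂ − 1/a_t)] = 6.2799 km/s.
Second burn Δv₂ = |v₂ − v_a| = 5.126 km/s.
Total Δv = Δv₁ + Δv₂ = 13.29 km/s.

Δv = 13300 m/s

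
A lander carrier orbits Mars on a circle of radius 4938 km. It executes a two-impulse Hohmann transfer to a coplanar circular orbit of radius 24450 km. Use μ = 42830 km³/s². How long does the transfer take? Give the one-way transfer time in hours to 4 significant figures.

t = 7.511 hours

Transfer-ellipse semi-major axis a_t = (r₁ + r₂)/2 = (4938 + 24450)/2 = 14694 km.
Transfer time t = π√(a_t³/μ) = π√((14694)³ / 42830) = 27040 s.
Converting: 27040 s ÷ 3600 s/hour = 7.511 hours.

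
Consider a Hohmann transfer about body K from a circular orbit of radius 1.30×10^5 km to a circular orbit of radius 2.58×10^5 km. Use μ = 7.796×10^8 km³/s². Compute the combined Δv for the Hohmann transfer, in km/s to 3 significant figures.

Transfer-ellipse semi-major axis a_t = (r₁ + r₂)/2 = (1.300×10^5 + 2.580×10^5)/2 = 1.940×10^5 km.
At r₁ the circular-orbit speed is v₁ = √(μ/r₁) = 77.4398 km/s.
Transfer-orbit speed at r₁ (vis-viva): v_p = √[μ(2/r₁ − 1/a_t)] = 89.3045 km/s.
First burn Δv₁ = |v_p − v₁| = 11.865 km/s.
At r₂, v₂ = √(μ/r₂) = 54.97004 km/s.
Transfer-orbit speed at r₂: v_a = √[μ(2/r₂ − 1/a_t)] = 44.99838 km/s.
Second burn Δv₂ = |v₂ − v_a| = 9.9717 km/s.
Δv = Δv₁ + Δv₂ = 11.865 + 9.9717 = 21.84 km/s.

Δv = 21.8 km/s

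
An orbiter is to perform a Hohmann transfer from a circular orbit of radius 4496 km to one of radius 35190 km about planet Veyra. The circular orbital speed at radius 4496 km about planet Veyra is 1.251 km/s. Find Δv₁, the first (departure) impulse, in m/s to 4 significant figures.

From the circular-orbit relation v² = μ/r at r = 4496 km: μ = v²r = (1.251)² × 4496 = 7036.24 km³/s².
The Hohmann ellipse has a_t = (r₁ + r₂)/2 = 19843 km.
Circular speed at r = 4496 km: v_c = √(μ/r) = 1.251 km/s.
Transfer-orbit speed at the same r (vis-viva, a = a_t): v_t = √[μ(2/r − 1/a_t)] = 1.666 km/s.
Δv₁ = |v_t − v_c| = |1.666 − 1.251| = 0.4150 km/s.

Δv₁ = 415.0 m/s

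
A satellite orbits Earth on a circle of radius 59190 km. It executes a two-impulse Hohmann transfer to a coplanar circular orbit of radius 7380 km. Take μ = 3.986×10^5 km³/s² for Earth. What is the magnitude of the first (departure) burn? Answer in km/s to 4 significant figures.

Δv₁ = 1.373 km/s

Semi-major axis of the transfer orbit: a_t = (59190 + 7380)/2 = 33285 km.
Circular speed at r = 59190 km: v_c = √(μ/r) = 2.595 km/s.
Transfer-orbit speed at the same r (vis-viva, a = a_t): v_t = √[μ(2/r − 1/a_t)] = 1.222 km/s.
Δv₁ = |v_t − v_c| = |1.222 − 2.595| = 1.373 km/s.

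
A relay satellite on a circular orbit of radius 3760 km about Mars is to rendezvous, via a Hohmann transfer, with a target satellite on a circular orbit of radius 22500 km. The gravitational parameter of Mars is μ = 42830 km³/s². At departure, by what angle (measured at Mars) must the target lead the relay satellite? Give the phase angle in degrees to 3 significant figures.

Semi-major axis of the transfer orbit: a_t = (3760 + 22500)/2 = 13130 km.
The half-period of the transfer ellipse is t = π√(a_t³/μ) = 22840 s.
Target angular speed ω₂ = √(μ/r₂³) = 6.132×10^-5 rad/s.
Angle swept by the target during transfer: ω₂·t = 1.4005 rad = 80.24°.
The relay satellite traverses 180° on the transfer ellipse, so the target must lead by 180° − 80.24° = 99.8°.

φ = 99.8°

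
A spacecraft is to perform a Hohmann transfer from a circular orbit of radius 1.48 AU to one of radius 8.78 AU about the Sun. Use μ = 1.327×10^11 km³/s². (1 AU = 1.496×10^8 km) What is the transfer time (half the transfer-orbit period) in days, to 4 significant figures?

In km: r₁ = 1.48 × 1.496×10^8 = 2.21408×10^8 km; r₂ = 8.78 × 1.496×10^8 = 1.313488×10^9 km.
Transfer-ellipse semi-major axis a_t = (r₁ + r₂)/2 = (2.21408×10^8 + 1.313488×10^9)/2 = 7.67448×10^8 km.
Transfer time t = π√(a_t³/μ) = π√((7.67448×10^8)³ / 1.327×10^11) = 1.8335×10^8 s.
Converting: 1.8335×10^8 s ÷ 86400 s/day = 2122 days.

t = 2122 days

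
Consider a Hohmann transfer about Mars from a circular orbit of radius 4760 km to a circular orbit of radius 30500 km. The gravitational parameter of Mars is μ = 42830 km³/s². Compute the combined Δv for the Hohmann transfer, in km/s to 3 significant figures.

The Hohmann ellipse has a_t = (r₁ + r₂)/2 = 17630 km.
At r₁ the circular-orbit speed is v₁ = √(μ/r₁) = 2.9996 km/s.
On the transfer ellipse at r₁, vis-viva gives v_p = √[μ(2/r₁ − 1/a_t)] = 3.9454 km/s.
First burn Δv₁ = |v_p − v₁| = 0.9458 km/s.
Circular speed at r₂: v₂ = √(μ/r₂) = 1.185 km/s.
Transfer-orbit speed at r₂: v_a = √[μ(2/r₂ − 1/a_t)] = 0.6157 km/s.
Second burn Δv₂ = |v₂ − v_a| = 0.5693 km/s.
Total Δv = Δv₁ + Δv₂ = 1.515 km/s.

Δv = 1.52 km/s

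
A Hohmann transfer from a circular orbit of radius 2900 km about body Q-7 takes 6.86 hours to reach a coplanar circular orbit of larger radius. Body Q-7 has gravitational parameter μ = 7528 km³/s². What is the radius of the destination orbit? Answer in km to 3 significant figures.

r₂ = 12600 km

Transfer time t = 6.86 hours = 24696 s, and t = π√(a_t³/μ).
So a_t = (μ t²/π²)^(1/3) = (7528 × (24696)² / π²)^(1/3) = 7748.4 km.
Since a_t = (r₁ + r₂)/2, r₂ = 2a_t − r₁ = 2×7748.4 − 2900 = 12596.8 km.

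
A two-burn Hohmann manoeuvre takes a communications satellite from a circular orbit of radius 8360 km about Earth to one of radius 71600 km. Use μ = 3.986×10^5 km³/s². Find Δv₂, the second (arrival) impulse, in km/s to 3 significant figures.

Δv₂ = 1.28 km/s

Transfer-ellipse semi-major axis a_t = (r₁ + r₂)/2 = (8360 + 71600)/2 = 39980 km.
On the circular orbit at r = 71600 km, v_c = √(μ/r) = 2.3595 km/s.
Transfer-orbit speed at the same r (vis-viva, a = a_t): v_t = √[μ(2/r − 1/a_t)] = 1.0789 km/s.
Δv₂ = |v_t − v_c| = |1.0789 − 2.3595| = 1.281 km/s.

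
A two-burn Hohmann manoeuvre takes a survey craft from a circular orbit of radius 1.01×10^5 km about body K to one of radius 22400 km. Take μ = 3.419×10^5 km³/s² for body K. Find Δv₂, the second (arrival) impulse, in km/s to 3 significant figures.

Δv₂ = 1.09 km/s

Transfer-ellipse semi-major axis a_t = (r₁ + r₂)/2 = (1.010×10^5 + 22400)/2 = 61700 km.
On the circular orbit at r = 22400 km, v_c = √(μ/r) = 3.907 km/s.
Transfer-orbit speed at the same r (vis-viva, a = a_t): v_t = √[μ(2/r − 1/a_t)] = 4.999 km/s.
Δv₂ = |v_t − v_c| = |4.999 − 3.907| = 1.092 km/s.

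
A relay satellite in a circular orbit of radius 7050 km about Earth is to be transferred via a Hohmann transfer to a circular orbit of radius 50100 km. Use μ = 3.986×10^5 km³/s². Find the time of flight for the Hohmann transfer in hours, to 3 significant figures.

t = 6.68 hours

The Hohmann ellipse has a_t = (r₁ + r₂)/2 = 28575 km.
By Kepler's third law the transfer-orbit period is T = 2π√(a_t³/μ), so t = T/2 = 24040 s.
Converting: 24040 s ÷ 3600 s/hour = 6.68 hours.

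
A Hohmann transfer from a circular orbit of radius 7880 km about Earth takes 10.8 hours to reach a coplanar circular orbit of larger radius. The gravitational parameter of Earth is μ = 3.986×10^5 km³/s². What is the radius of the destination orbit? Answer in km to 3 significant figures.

Transfer time t = 10.8 hours = 38880 s, and t = π√(a_t³/μ).
So a_t = (μ t²/π²)^(1/3) = (3.986×10^5 × (38880)² / π²)^(1/3) = 39376 km.
Since a_t = (r₁ + r₂)/2, r₂ = 2a_t − r₁ = 2×39376 − 7880 = 70872 km.

r₂ = 70900 km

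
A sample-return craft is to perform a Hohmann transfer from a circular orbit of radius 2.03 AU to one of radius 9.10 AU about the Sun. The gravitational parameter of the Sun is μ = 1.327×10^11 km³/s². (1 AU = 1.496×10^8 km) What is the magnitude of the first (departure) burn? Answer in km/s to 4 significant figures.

Δv₁ = 5.827 km/s

In km: r₁ = 2.03 × 1.496×10^8 = 3.03688×10^8 km; r₂ = 9.10 × 1.496×10^8 = 1.36136×10^9 km.
Semi-major axis of the transfer orbit: a_t = (3.03688×10^8 + 1.36136×10^9)/2 = 8.32524×10^8 km.
On the circular orbit at r = 3.03688×10^8 km, v_c = √(μ/r) = 20.904 km/s.
Transfer-orbit speed at the same r (vis-viva, a = a_t): v_t = √[μ(2/r − 1/a_t)] = 26.731 km/s.
Δv₁ = |v_t − v_c| = |26.731 − 20.904| = 5.827 km/s.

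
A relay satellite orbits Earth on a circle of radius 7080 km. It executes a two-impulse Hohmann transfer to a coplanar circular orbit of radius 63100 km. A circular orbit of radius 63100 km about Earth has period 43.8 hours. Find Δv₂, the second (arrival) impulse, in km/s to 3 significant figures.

Δv₂ = 1.38 km/s

From Kepler's third law T² = 4π²r³/μ at r = 63100 km, T = 43.8 hours = 43.8 × 3600 s = 1.5768×10^5 s: μ = 4π²r³/T² = 3.98928×10^5 km³/s².
Transfer-ellipse semi-major axis a_t = (r₁ + r₂)/2 = (7080 + 63100)/2 = 35090 km.
On the circular orbit at r = 63100 km, v_c = √(μ/r) = 2.514 km/s.
Vis-viva on the transfer ellipse at r = 63100 km gives v_t = √[μ(2/r − 1/a_t)] = 1.129 km/s.
Δv₂ = |v_t − v_c| = |1.129 − 2.514| = 1.385 km/s.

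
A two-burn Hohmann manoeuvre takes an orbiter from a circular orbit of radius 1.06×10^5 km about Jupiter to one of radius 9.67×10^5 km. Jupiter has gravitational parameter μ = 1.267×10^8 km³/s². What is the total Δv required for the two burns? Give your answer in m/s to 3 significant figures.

Δv = 18200 m/s

Semi-major axis of the transfer orbit: a_t = (1.060×10^5 + 9.670×10^5)/2 = 5.365×10^5 km.
At r₁ the circular-orbit speed is v₁ = √(μ/r₁) = 34.573 km/s.
Transfer-orbit speed at r₁ (v² = μ(2/r − 1/a)): v_p = √[μ(2/r₁ − 1/a_t)] = 46.416 km/s.
First burn Δv₁ = |v_p − v₁| = 11.84 km/s.
Circular speed at r₂: v₂ = √(μ/r₂) = 11.447 km/s.
Transfer-orbit speed at r₂: v_a = √[μ(2/r₂ − 1/a_t)] = 5.0880 km/s.
Second burn Δv₂ = |v₂ − v_a| = 6.359 km/s.
Δv = Δv₁ + Δv₂ = 11.84 + 6.359 = 18.20 km/s.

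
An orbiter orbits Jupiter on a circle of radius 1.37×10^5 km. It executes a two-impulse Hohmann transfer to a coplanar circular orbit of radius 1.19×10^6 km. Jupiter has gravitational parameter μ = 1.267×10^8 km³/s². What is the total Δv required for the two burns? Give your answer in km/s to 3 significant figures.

The Hohmann ellipse has a_t = (r₁ + r₂)/2 = 6.635×10^5 km.
At r₁ the circular-orbit speed is v₁ = √(μ/r₁) = 30.41 km/s.
Transfer-orbit speed at r₁ (vis-viva): v_p = √[μ(2/r₁ − 1/a_t)] = 40.73 km/s.
First burn Δv₁ = |v_p − v₁| = 10.32 km/s.
At r₂, v₂ = √(μ/r₂) = 10.3185 km/s.
Transfer-orbit speed at r₂: v_a = √[μ(2/r₂ − 1/a_t)] = 4.68872 km/s.
Second burn Δv₂ = |v₂ − v_a| = 5.630 km/s.
Δv = Δv₁ + Δv₂ = 10.32 + 5.630 = 15.95 km/s.

Δv = 15.9 km/s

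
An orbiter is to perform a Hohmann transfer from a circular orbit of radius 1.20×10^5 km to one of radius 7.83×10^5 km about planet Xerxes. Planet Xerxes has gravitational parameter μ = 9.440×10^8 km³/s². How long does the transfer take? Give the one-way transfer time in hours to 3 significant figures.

The Hohmann ellipse has a_t = (r₁ + r₂)/2 = 4.515×10^5 km.
By Kepler's third law the transfer-orbit period is T = 2π√(a_t³/μ), so t = T/2 = 31020 s.
Converting: 31020 s ÷ 3600 s/hour = 8.62 hours.

t = 8.62 hours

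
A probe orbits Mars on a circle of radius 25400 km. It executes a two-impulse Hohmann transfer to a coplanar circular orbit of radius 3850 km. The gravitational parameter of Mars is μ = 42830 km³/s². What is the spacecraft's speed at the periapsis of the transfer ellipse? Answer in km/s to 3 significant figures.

v = 4.40 km/s

The Hohmann ellipse has a_t = (r₁ + r₂)/2 = 14625 km.
At periapsis, r = 3850 km.
From the vis-viva equation, v = √[μ(2/r − 1/a_t)] = 4.396 km/s.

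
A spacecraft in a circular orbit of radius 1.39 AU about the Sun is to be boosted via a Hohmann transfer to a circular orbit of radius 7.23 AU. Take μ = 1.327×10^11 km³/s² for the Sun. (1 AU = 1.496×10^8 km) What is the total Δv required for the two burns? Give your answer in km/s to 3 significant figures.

Δv = 12.2 km/s

In km: r₁ = 1.39 × 1.496×10^8 = 2.07944×10^8 km; r₂ = 7.23 × 1.496×10^8 = 1.081608×10^9 km.
Semi-major axis of the transfer orbit: a_t = (2.07944×10^8 + 1.081608×10^9)/2 = 6.44776×10^8 km.
Circular speed at r₁: v₁ = √(μ/r₁) = √(1.327×10^11/2.07944×10^8) = 25.2617 km/s.
On the transfer ellipse at r₁, vis-viva equation gives v_p = √[μ(2/r₁ − 1/a_t)] = 32.7185 km/s.
First burn Δv₁ = |v_p − v₁| = 7.457 km/s.
At r₂, v₂ = √(μ/r₂) = 11.076 km/s.
Transfer-orbit speed at r₂: v_a = √[μ(2/r₂ − 1/a_t)] = 6.2903 km/s.
Second burn Δv₂ = |v₂ − v_a| = 4.786 km/s.
Total Δv = Δv₁ + Δv₂ = 12.24 km/s.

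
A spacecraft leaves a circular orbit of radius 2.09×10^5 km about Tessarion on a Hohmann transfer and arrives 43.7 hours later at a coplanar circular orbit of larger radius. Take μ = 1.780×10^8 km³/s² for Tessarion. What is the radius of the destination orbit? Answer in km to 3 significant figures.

Transfer time t = 43.7 hours = 1.5732×10^5 s, and t = π√(a_t³/μ).
So a_t = (μ t²/π²)^(1/3) = (1.780×10^8 × (1.5732×10^5)² / π²)^(1/3) = 7.6424×10^5 km.
Since a_t = (r₁ + r₂)/2, r₂ = 2a_t − r₁ = 2×7.6424×10^5 − 2.090×10^5 = 1.31948×10^6 km.

r₂ = 1.32×10^6 km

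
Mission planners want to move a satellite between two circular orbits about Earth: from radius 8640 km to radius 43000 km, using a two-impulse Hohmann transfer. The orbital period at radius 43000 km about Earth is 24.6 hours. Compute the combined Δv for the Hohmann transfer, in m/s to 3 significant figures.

From Kepler's third law T² = 4π²r³/μ at r = 43000 km, T = 24.6 hours = 24.6 × 3600 s = 88560 s: μ = 4π²r³/T² = 4.00212×10^5 km³/s².
The Hohmann ellipse has a_t = (r₁ + r₂)/2 = 25820 km.
At r₁ the circular-orbit speed is v₁ = √(μ/r₁) = 6.806 km/s.
Transfer-orbit speed at r₁ (vis-viva equation): v_p = √[μ(2/r₁ − 1/a_t)] = 8.783 km/s.
First burn Δv₁ = |v_p − v₁| = 1.977 km/s.
At r₂, v₂ = √(μ/r₂) = 3.051 km/s.
Transfer-orbit speed at r₂: v_a = √[μ(2/r₂ − 1/a_t)] = 1.765 km/s.
Second burn Δv₂ = |v₂ − v_a| = 1.286 km/s.
Total Δv = Δv₁ + Δv₂ = 3.263 km/s.

Δv = 3260 m/s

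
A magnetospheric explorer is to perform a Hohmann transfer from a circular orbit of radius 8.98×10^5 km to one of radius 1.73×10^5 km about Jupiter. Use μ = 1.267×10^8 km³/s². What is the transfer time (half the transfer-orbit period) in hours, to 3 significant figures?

t = 30.4 hours

The Hohmann ellipse has a_t = (r₁ + r₂)/2 = 5.355×10^5 km.
Transfer time t = π√(a_t³/μ) = π√((5.355×10^5)³ / 1.267×10^8) = 1.094×10^5 s.
Converting: 1.094×10^5 s ÷ 3600 s/hour = 30.4 hours.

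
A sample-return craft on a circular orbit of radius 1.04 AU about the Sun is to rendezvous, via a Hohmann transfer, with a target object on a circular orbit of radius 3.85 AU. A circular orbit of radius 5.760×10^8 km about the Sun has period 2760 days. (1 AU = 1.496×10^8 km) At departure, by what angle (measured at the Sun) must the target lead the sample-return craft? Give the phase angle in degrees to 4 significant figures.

From Kepler's third law T² = 4π²r³/μ at r = 5.760×10^8 km, T = 2760 days = 2760 × 86400 s = 2.38464×10^8 s: μ = 4π²r³/T² = 1.32673×10^11 km³/s².
In km: r₁ = 1.04 × 1.496×10^8 = 1.55584×10^8 km; r₂ = 3.85 × 1.496×10^8 = 5.7596×10^8 km.
The Hohmann ellipse has a_t = (r₁ + r₂)/2 = 3.65772×10^8 km.
The half-period of the transfer ellipse is t = π√(a_t³/μ) = 6.034×10^7 s.
The target's mean motion on its circular orbit is ω₂ = √(μ/r₂³) = 2.635×10^-8 rad/s.
Angle swept by the target during transfer: ω₂·t = 1.590 rad = 91.10°.
Arrival is 180° from departure on the ellipse, so φ = 180° − 91.10° = 88.90°.

φ = 88.90°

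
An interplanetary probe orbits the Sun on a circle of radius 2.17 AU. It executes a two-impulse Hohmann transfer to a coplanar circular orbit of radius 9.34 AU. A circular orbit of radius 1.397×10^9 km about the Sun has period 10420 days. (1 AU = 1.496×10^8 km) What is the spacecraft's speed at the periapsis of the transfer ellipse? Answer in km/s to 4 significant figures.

From Kepler's third law T² = 4π²r³/μ at r = 1.397×10^9 km, T = 10420 days = 10420 × 86400 s = 9.00288×10^8 s: μ = 4π²r³/T² = 1.32796×10^11 km³/s².
In km: r₁ = 2.17 × 1.496×10^8 = 3.24632×10^8 km; r₂ = 9.34 × 1.496×10^8 = 1.397264×10^9 km.
Transfer-ellipse semi-major axis a_t = (r₁ + r₂)/2 = (3.24632×10^8 + 1.397264×10^9)/2 = 8.60948×10^8 km.
The periapsis of the transfer ellipse is at r = 3.24632×10^8 km.
From the vis-viva equation, v = √[μ(2/r − 1/a_t)] = 25.77 km/s.

v = 25.77 km/s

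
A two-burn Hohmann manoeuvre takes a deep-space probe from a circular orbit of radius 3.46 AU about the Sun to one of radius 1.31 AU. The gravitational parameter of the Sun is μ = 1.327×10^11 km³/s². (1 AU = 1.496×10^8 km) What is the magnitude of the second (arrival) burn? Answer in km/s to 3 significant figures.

In km: r₁ = 3.46 × 1.496×10^8 = 5.17616×10^8 km; r₂ = 1.31 × 1.496×10^8 = 1.95976×10^8 km.
The Hohmann ellipse has a_t = (r₁ + r₂)/2 = 3.56796×10^8 km.
Circular speed at r = 1.95976×10^8 km: v_c = √(μ/r) = 26.02 km/s.
Transfer-orbit speed at the same r (vis-viva, a = a_t): v_t = √[μ(2/r − 1/a_t)] = 31.34 km/s.
Δv₂ = |v_t − v_c| = |31.34 − 26.02| = 5.320 km/s.

Δv₂ = 5.32 km/s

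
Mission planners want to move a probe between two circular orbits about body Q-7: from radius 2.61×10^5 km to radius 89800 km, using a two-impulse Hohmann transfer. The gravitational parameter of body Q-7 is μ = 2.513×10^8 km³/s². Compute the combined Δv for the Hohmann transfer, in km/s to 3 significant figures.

Δv = 20.5 km/s

The Hohmann ellipse has a_t = (r₁ + r₂)/2 = 1.754×10^5 km.
At r₁ the circular-orbit speed is v₁ = √(μ/r₁) = 31.0296 km/s.
Transfer-orbit speed at r₁ (vis-viva): v_a = √[μ(2/r₁ − 1/a_t)] = 22.2024 km/s.
First burn Δv₁ = |v_a − v₁| = 8.827 km/s.
Circular speed at r₂: v₂ = √(μ/r₂) = 52.90 km/s.
Transfer-orbit speed at r₂: v_p = √[μ(2/r₂ − 1/a_t)] = 64.53 km/s.
Second burn Δv₂ = |v₂ − v_p| = 11.63 km/s.
Δv = Δv₁ + Δv₂ = 8.827 + 11.63 = 20.46 km/s.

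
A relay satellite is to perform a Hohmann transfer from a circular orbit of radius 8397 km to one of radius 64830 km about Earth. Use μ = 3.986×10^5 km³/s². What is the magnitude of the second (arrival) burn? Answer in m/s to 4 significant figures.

Δv₂ = 1292 m/s

The Hohmann ellipse has a_t = (r₁ + r₂)/2 = 36613.5 km.
Circular speed at r = 64830 km: v_c = √(μ/r) = 2.4796 km/s.
Transfer-orbit speed at the same r (vis-viva, a = a_t): v_t = √[μ(2/r − 1/a_t)] = 1.1875 km/s.
Δv₂ = |v_t − v_c| = |1.1875 − 2.4796| = 1.292 km/s.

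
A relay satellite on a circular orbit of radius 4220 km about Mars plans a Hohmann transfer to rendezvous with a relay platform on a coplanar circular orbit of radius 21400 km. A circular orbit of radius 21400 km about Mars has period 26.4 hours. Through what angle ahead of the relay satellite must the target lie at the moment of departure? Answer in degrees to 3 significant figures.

From Kepler's third law T² = 4π²r³/μ at r = 21400 km, T = 26.4 hours = 26.4 × 3600 s = 95040 s: μ = 4π²r³/T² = 42834.0 km³/s².
Semi-major axis of the transfer orbit: a_t = (4220 + 21400)/2 = 12810 km.
The half-period of the transfer ellipse is t = π√(a_t³/μ) = 22008 s.
Target angular speed ω₂ = √(μ/r₂³) = 6.6111×10^-5 rad/s.
Angle swept by the target during transfer: ω₂·t = 1.45497 rad = 83.36°.
The relay satellite traverses 180° on the transfer ellipse, so the target must lead by 180° − 83.36° = 96.6°.

φ = 96.6°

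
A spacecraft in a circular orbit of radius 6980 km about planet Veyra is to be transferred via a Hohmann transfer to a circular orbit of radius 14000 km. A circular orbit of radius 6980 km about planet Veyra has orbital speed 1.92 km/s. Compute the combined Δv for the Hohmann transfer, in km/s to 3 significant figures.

From the circular-orbit relation v² = μ/r at r = 6980 km: μ = v²r = (1.92)² × 6980 = 25731.1 km³/s².
Semi-major axis of the transfer orbit: a_t = (6980 + 14000)/2 = 10490 km.
At r₁ the circular-orbit speed is v₁ = √(μ/r₁) = 1.9200 km/s.
Transfer-orbit speed at r₁ (v² = μ(2/r − 1/a)): v_p = √[μ(2/r₁ − 1/a_t)] = 2.2181 km/s.
First burn Δv₁ = |v_p − v₁| = 0.2981 km/s.
Circular speed at r₂: v₂ = √(μ/r₂) = 1.3557 km/s.
Transfer-orbit speed at r₂: v_a = √[μ(2/r₂ − 1/a_t)] = 1.1059 km/s.
Second burn Δv₂ = |v₂ − v_a| = 0.2498 km/s.
Δv = Δv₁ + Δv₂ = 0.2981 + 0.2498 = 0.5479 km/s.

Δv = 0.548 km/s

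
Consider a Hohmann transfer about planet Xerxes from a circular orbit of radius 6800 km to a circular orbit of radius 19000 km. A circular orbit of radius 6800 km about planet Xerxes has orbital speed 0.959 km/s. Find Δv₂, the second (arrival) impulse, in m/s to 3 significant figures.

Δv₂ = 157 m/s

From the circular-orbit relation v² = μ/r at r = 6800 km: μ = v²r = (0.959)² × 6800 = 6253.83 km³/s².
Semi-major axis of the transfer orbit: a_t = (6800 + 19000)/2 = 12900 km.
On the circular orbit at r = 19000 km, v_c = √(μ/r) = 0.5737 km/s.
Vis-viva on the transfer ellipse at r = 19000 km gives v_t = √[μ(2/r − 1/a_t)] = 0.4165 km/s.
Δv₂ = |v_t − v_c| = |0.4165 − 0.5737| = 0.1572 km/s.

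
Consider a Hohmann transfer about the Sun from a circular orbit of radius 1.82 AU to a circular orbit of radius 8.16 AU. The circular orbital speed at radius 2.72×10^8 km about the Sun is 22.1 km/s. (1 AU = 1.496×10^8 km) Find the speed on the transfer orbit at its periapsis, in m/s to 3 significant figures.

v = 28200 m/s

From the circular-orbit relation v² = μ/r at r = 2.72×10^8 km: μ = v²r = (22.1)² × 2.72×10^8 = 1.32848×10^11 km³/s².
In km: r₁ = 1.82 × 1.496×10^8 = 2.72272×10^8 km; r₂ = 8.16 × 1.496×10^8 = 1.220736×10^9 km.
The Hohmann ellipse has a_t = (r₁ + r₂)/2 = 7.46504×10^8 km.
At periapsis, r = 2.72272×10^8 km.
Applying v² = μ(2/r − 1/a_t): v = 28.25 km/s.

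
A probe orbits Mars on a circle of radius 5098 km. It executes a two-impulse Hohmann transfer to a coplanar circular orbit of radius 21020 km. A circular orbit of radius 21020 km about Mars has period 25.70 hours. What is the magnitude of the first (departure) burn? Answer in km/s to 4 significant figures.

From Kepler's third law T² = 4π²r³/μ at r = 21020 km, T = 25.70 hours = 25.70 × 3600 s = 92520 s: μ = 4π²r³/T² = 42833.8 km³/s².
The Hohmann ellipse has a_t = (r₁ + r₂)/2 = 13059 km.
Circular speed at r = 5098 km: v_c = √(μ/r) = 2.8986 km/s.
Transfer-orbit speed at the same r (vis-viva, a = a_t): v_t = √[μ(2/r − 1/a_t)] = 3.6775 km/s.
Δv₁ = |v_t − v_c| = |3.6775 − 2.8986| = 0.7789 km/s.

Δv₁ = 0.7789 km/s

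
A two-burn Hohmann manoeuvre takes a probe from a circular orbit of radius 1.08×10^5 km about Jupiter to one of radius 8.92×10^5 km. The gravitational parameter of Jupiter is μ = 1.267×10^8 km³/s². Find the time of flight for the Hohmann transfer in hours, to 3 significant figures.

t = 27.4 hours

Semi-major axis of the transfer orbit: a_t = (1.080×10^5 + 8.920×10^5)/2 = 5.000×10^5 km.
Half the transfer-orbit period gives t = π√(a_t³/μ) = 98680 s.
Converting: 98680 s ÷ 3600 s/hour = 27.4 hours.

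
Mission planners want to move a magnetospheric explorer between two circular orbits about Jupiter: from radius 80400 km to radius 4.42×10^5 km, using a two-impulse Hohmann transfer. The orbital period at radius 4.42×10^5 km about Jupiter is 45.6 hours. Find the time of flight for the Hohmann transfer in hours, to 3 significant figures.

t = 10.4 hours

From Kepler's third law T² = 4π²r³/μ at r = 4.42×10^5 km, T = 45.6 hours = 45.6 × 3600 s = 1.6416×10^5 s: μ = 4π²r³/T² = 1.26500×10^8 km³/s².
Semi-major axis of the transfer orbit: a_t = (80400 + 4.420×10^5)/2 = 2.612×10^5 km.
By Kepler's third law the transfer-orbit period is T = 2π√(a_t³/μ), so t = T/2 = 37290 s.
Converting: 37290 s ÷ 3600 s/hour = 10.4 hours.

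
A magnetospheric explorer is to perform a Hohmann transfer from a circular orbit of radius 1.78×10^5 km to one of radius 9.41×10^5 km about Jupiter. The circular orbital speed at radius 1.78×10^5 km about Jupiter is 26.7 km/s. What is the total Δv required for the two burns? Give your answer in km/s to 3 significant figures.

Δv = 13.0 km/s

From the circular-orbit relation v² = μ/r at r = 1.78×10^5 km: μ = v²r = (26.7)² × 1.78×10^5 = 1.26894×10^8 km³/s².
Transfer-ellipse semi-major axis a_t = (r₁ + r₂)/2 = (1.780×10^5 + 9.410×10^5)/2 = 5.595×10^5 km.
Circular speed at r₁: v₁ = √(μ/r₁) = √(1.26894×10^8/1.780×10^5) = 26.700 km/s.
Transfer-orbit speed at r₁ (vis-viva): v_p = √[μ(2/r₁ − 1/a_t)] = 34.626 km/s.
First burn Δv₁ = |v_p − v₁| = 7.926 km/s.
Circular speed at r₂: v₂ = √(μ/r₂) = 11.613 km/s.
Transfer-orbit speed at r₂: v_a = √[μ(2/r₂ − 1/a_t)] = 6.5499 km/s.
Second burn Δv₂ = |v₂ − v_a| = 5.063 km/s.
Δv = Δv₁ + Δv₂ = 7.926 + 5.063 = 12.99 km/s.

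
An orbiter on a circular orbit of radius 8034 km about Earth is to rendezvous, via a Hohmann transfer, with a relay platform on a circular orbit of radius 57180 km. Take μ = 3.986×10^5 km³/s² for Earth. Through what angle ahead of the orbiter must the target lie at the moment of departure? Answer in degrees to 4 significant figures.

Transfer-ellipse semi-major axis a_t = (r₁ + r₂)/2 = (8034 + 57180)/2 = 32607 km.
The half-period of the transfer ellipse is t = π√(a_t³/μ) = 29298.6 s.
The target's mean motion on its circular orbit is ω₂ = √(μ/r₂³) = 4.61745×10^-5 rad/s.
Angle swept by the target during transfer: ω₂·t = 1.35285 rad = 77.51°.
Arrival is 180° from departure on the ellipse, so φ = 180° − 77.51° = 102.5°.

φ = 102.5°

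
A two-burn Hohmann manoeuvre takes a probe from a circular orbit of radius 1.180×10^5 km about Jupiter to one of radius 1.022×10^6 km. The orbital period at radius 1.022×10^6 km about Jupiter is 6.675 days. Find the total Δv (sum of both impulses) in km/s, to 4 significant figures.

From Kepler's third law T² = 4π²r³/μ at r = 1.022×10^6 km, T = 6.675 days = 6.675 × 86400 s = 5.7672×10^5 s: μ = 4π²r³/T² = 1.26702×10^8 km³/s².
Transfer-ellipse semi-major axis a_t = (r₁ + r₂)/2 = (1.180×10^5 + 1.022×10^6)/2 = 5.700×10^5 km.
At r₁ the circular-orbit speed is v₁ = √(μ/r₁) = 32.77 km/s.
On the transfer ellipse at r₁, v² = μ(2/r − 1/a) gives v_p = √[μ(2/r₁ − 1/a_t)] = 43.88 km/s.
First burn Δv₁ = |v_p − v₁| = 11.11 km/s.
At r₂, v₂ = √(μ/r₂) = 11.134 km/s.
Transfer-orbit speed at r₂: v_a = √[μ(2/r₂ − 1/a_t)] = 5.0660 km/s.
Second burn Δv₂ = |v₂ − v_a| = 6.068 km/s.
Total Δv = Δv₁ + Δv₂ = 17.18 km/s.

Δv = 17.18 km/s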